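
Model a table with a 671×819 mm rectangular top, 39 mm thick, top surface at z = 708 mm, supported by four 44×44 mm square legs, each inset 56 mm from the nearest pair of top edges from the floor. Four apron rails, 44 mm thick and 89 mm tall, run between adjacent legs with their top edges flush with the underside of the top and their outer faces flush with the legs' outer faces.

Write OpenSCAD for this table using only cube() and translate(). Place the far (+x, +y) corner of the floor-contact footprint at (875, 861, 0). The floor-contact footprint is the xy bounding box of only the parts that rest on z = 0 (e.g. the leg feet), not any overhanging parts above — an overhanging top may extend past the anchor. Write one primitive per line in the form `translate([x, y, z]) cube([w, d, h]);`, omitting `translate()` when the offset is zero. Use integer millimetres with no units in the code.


translate([260, 98, 669]) cube([671, 819, 39]);
translate([316, 154, 0]) cube([44, 44, 669]);
translate([831, 154, 0]) cube([44, 44, 669]);
translate([316, 817, 0]) cube([44, 44, 669]);
translate([831, 817, 0]) cube([44, 44, 669]);
translate([360, 154, 580]) cube([471, 44, 89]);
translate([360, 817, 580]) cube([471, 44, 89]);
translate([316, 198, 580]) cube([44, 619, 89]);
translate([831, 198, 580]) cube([44, 619, 89]);


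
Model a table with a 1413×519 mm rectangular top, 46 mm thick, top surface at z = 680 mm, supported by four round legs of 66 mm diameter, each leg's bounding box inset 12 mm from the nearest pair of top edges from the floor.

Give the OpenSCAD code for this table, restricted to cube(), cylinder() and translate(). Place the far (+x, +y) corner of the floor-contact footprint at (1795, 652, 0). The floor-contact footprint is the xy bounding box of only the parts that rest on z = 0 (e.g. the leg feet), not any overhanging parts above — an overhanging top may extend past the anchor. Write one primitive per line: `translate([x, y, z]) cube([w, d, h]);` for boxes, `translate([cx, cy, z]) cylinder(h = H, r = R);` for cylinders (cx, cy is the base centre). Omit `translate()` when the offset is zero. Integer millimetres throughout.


translate([394, 145, 634]) cube([1413, 519, 46]);
translate([439, 190, 0]) cylinder(h = 634, r = 33);
translate([1762, 190, 0]) cylinder(h = 634, r = 33);
translate([439, 619, 0]) cylinder(h = 634, r = 33);
translate([1762, 619, 0]) cylinder(h = 634, r = 33);


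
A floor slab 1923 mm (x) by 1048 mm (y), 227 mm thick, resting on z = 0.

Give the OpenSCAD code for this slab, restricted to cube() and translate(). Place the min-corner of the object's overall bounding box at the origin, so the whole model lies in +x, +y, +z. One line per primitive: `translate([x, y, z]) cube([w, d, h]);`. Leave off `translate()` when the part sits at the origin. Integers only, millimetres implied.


cube([1923, 1048, 227]);


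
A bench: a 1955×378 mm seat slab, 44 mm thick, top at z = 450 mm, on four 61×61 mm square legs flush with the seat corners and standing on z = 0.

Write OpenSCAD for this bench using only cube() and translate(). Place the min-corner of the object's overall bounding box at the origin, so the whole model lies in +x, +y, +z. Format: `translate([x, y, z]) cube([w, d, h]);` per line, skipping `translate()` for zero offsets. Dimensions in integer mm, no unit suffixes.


translate([0, 0, 406]) cube([1955, 378, 44]);
cube([61, 61, 406]);
translate([0, 317, 0]) cube([61, 61, 406]);
translate([1894, 0, 0]) cube([61, 61, 406]);
translate([1894, 317, 0]) cube([61, 61, 406]);


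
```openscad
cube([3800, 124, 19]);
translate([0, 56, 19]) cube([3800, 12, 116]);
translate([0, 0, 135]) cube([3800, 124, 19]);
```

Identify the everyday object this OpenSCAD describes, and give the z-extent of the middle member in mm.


An I-beam. The web height is 116 mm.

Two wide flanges with a thin centred web — an I-beam. Overall 154 mm minus two 19 mm flanges gives a web of 154 − 2·19 = 116 mm.


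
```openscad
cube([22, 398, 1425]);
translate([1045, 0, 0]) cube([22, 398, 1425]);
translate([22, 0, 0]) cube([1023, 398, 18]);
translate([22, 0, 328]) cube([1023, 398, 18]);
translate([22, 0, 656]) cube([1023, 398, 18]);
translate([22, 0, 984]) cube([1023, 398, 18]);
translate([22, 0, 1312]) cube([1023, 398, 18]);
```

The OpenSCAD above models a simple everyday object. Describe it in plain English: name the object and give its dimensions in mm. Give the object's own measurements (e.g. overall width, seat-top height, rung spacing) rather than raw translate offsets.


An open bookshelf. Two side panels, each 22 mm thick, 398 mm deep and 1425 mm tall, stand 1067 mm apart (outside-to-outside). Between them sit 5 shelves, each 18 mm thick and 398 mm deep, spanning the full gap between the sides. The bottom shelf rests on the floor (its underside at z = 0) and the clear gap between one shelf's top and the next shelf's underside is 310 mm.


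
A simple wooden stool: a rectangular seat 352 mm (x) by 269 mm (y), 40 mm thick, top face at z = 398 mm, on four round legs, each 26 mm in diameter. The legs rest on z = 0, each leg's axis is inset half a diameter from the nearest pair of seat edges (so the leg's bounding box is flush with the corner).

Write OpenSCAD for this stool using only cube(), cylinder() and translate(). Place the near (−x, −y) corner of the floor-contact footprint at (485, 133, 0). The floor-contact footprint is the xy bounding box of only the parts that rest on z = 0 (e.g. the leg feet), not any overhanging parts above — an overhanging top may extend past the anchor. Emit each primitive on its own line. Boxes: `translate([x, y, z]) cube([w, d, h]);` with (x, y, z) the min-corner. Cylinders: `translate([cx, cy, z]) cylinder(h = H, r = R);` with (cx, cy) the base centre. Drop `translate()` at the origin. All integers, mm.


// leg_h = 398 - 40 = 358
translate([485, 133, 358]) cube([352, 269, 40]);
translate([498, 146, 0]) cylinder(h = 358, r = 13);
translate([824, 146, 0]) cylinder(h = 358, r = 13);
translate([498, 389, 0]) cylinder(h = 358, r = 13);
translate([824, 389, 0]) cylinder(h = 358, r = 13);


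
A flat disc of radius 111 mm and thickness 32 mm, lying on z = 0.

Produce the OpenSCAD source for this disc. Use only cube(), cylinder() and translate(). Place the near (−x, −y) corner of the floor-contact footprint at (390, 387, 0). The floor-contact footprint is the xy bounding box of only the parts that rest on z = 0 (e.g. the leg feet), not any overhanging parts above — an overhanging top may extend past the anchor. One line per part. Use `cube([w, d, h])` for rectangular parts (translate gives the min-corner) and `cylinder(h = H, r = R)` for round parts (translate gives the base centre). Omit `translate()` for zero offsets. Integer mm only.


translate([501, 498, 0]) cylinder(h = 32, r = 111);


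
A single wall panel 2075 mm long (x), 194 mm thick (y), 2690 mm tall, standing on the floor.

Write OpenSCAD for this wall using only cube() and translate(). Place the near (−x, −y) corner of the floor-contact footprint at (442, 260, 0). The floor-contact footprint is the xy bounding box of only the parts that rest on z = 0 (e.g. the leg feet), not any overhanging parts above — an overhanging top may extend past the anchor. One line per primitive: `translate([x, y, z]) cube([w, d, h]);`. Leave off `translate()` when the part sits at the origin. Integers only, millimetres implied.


translate([442, 260, 0]) cube([2075, 194, 2690]);


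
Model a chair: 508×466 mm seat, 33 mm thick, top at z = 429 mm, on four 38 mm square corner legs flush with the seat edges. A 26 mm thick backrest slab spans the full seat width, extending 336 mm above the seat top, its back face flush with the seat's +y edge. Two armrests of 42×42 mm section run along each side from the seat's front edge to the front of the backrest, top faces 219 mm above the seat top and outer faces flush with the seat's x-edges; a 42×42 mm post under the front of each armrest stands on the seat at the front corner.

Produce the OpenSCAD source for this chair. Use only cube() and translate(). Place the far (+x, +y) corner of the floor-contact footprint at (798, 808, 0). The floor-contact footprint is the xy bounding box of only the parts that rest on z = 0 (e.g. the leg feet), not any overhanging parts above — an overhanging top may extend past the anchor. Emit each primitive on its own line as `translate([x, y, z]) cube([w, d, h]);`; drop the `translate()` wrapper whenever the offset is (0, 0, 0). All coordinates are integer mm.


// leg_h = 429 - 33 = 396
// arm post h = 219 - 42 = 177
translate([290, 342, 396]) cube([508, 466, 33]);
translate([290, 342, 0]) cube([38, 38, 396]);
translate([760, 342, 0]) cube([38, 38, 396]);
translate([290, 770, 0]) cube([38, 38, 396]);
translate([760, 770, 0]) cube([38, 38, 396]);
translate([290, 782, 429]) cube([508, 26, 336]);
translate([290, 342, 606]) cube([42, 440, 42]);
translate([756, 342, 606]) cube([42, 440, 42]);
translate([290, 342, 429]) cube([42, 42, 177]);
translate([756, 342, 429]) cube([42, 42, 177]);


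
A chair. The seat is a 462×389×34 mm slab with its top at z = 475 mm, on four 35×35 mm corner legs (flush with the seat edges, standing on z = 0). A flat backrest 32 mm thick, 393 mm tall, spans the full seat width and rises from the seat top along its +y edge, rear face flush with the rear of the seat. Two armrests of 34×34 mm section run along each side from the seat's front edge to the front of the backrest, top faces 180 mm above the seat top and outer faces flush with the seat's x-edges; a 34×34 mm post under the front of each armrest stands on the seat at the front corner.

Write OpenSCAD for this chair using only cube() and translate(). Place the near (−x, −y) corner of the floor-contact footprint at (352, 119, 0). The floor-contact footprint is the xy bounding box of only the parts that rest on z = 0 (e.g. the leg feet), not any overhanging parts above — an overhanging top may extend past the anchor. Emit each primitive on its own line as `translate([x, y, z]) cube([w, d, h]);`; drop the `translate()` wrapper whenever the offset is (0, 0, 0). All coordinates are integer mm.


// leg_h = 475 - 34 = 441
// arm post h = 180 - 34 = 146
translate([352, 119, 441]) cube([462, 389, 34]);
translate([352, 119, 0]) cube([35, 35, 441]);
translate([779, 119, 0]) cube([35, 35, 441]);
translate([352, 473, 0]) cube([35, 35, 441]);
translate([779, 473, 0]) cube([35, 35, 441]);
translate([352, 476, 475]) cube([462, 32, 393]);
translate([352, 119, 621]) cube([34, 357, 34]);
translate([780, 119, 621]) cube([34, 357, 34]);
translate([352, 119, 475]) cube([34, 34, 146]);
translate([780, 119, 475]) cube([34, 34, 146]);


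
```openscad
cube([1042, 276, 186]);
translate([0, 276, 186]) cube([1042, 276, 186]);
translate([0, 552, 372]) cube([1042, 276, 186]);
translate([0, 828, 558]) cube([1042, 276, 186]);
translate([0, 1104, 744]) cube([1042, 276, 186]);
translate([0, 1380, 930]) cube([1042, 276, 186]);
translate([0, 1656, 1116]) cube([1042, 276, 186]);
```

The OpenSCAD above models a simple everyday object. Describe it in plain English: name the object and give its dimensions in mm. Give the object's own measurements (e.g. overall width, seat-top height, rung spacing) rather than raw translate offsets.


A straight staircase of 7 solid steps. Each step is 1042 mm wide (x), 276 mm deep (y, the going) and 186 mm tall (the rise). The first step rests on the floor; each subsequent step sits one going further in +y and one rise higher in +z, directly behind and above the previous step with no overlap.


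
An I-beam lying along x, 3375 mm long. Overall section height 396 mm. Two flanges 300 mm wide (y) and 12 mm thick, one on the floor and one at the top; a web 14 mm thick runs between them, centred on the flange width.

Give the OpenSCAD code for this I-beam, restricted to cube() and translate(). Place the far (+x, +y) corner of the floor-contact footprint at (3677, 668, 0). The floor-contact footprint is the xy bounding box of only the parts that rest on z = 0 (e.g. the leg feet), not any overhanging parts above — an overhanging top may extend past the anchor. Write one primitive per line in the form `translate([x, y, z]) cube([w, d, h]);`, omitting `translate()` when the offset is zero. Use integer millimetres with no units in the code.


translate([302, 368, 0]) cube([3375, 300, 12]);
translate([302, 511, 12]) cube([3375, 14, 372]);
translate([302, 368, 384]) cube([3375, 300, 12]);


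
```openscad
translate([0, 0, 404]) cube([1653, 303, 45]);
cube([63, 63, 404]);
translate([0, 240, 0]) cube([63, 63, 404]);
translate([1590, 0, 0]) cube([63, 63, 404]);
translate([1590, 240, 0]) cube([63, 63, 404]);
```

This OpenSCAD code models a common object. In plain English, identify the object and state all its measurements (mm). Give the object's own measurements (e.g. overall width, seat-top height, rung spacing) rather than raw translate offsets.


A long wooden bench with a 1653 mm (x) × 303 mm (y) seat, 45 mm thick, its top surface 449 mm above the floor. Four 63 mm square legs at the seat corners, flush with the edges, run from z = 0 to the seat underside.


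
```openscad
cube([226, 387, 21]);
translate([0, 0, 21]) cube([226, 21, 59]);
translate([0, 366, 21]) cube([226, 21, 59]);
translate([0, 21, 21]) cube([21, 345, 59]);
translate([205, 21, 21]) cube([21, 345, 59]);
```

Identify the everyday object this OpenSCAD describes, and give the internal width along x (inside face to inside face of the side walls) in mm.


An open box. The internal width is 184 mm.

A 226×387 base slab with four walls standing on it — an open box. The base is 226 mm wide and the walls are 21 mm thick, so the internal width is 226 − 2 × 21 = 184 mm.


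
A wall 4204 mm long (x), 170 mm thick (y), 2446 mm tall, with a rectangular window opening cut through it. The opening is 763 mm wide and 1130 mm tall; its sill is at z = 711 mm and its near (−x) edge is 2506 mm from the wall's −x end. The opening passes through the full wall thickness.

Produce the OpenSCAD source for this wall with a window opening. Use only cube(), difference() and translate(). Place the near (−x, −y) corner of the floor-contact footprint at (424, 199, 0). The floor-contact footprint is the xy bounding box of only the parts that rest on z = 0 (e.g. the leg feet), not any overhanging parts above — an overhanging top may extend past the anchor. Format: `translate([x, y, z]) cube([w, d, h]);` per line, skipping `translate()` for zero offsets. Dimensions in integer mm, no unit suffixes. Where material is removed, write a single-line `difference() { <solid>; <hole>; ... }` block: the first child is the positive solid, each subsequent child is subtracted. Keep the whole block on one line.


difference() { translate([424, 199, 0]) cube([4204, 170, 2446]); translate([2930, 199, 711]) cube([763, 170, 1130]); }


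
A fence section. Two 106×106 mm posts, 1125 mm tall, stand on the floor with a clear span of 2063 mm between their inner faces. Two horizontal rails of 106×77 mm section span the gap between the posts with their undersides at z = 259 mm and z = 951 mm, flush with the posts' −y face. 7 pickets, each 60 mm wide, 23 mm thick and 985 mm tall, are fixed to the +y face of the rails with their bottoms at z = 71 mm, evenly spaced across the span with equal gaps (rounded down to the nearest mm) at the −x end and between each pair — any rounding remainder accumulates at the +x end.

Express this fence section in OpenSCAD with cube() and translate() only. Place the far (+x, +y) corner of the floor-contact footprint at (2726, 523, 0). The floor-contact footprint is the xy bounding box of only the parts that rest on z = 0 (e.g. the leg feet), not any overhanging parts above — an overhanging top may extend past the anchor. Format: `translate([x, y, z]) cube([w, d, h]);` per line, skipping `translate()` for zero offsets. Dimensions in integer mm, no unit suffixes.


translate([451, 417, 0]) cube([106, 106, 1125]);
translate([2620, 417, 0]) cube([106, 106, 1125]);
translate([557, 417, 259]) cube([2063, 106, 77]);
translate([557, 417, 951]) cube([2063, 106, 77]);
translate([762, 523, 71]) cube([60, 23, 985]);
translate([1027, 523, 71]) cube([60, 23, 985]);
translate([1292, 523, 71]) cube([60, 23, 985]);
translate([1557, 523, 71]) cube([60, 23, 985]);
translate([1822, 523, 71]) cube([60, 23, 985]);
translate([2087, 523, 71]) cube([60, 23, 985]);
translate([2352, 523, 71]) cube([60, 23, 985]);


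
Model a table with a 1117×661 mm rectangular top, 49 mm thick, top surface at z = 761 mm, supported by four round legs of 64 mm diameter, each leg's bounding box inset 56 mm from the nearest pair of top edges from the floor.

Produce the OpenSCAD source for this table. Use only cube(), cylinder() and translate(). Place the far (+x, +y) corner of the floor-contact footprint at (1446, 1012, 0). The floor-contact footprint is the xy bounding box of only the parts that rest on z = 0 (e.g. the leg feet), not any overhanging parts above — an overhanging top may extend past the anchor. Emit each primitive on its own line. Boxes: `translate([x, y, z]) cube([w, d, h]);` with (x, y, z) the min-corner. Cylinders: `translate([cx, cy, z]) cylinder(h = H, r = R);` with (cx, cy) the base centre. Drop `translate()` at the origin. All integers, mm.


translate([385, 407, 712]) cube([1117, 661, 49]);
translate([473, 495, 0]) cylinder(h = 712, r = 32);
translate([1414, 495, 0]) cylinder(h = 712, r = 32);
translate([473, 980, 0]) cylinder(h = 712, r = 32);
translate([1414, 980, 0]) cylinder(h = 712, r = 32);


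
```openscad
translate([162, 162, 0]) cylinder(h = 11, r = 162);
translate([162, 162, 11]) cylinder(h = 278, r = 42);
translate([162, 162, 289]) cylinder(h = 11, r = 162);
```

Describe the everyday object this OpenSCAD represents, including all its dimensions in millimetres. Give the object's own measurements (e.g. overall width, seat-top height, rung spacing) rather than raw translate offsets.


A spool: two coaxial disc flanges of radius 162 mm and thickness 11 mm, joined by a core cylinder of radius 42 mm and height 278 mm. The lower flange rests on z = 0 and the three cylinders share a vertical axis.


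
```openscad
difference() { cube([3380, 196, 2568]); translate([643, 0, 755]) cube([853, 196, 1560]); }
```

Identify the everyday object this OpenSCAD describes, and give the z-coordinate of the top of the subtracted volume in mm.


A wall with a window opening. The window head height is 2315 mm.

A wall with a rectangular opening subtracted — a window. Sill at z = 755, opening 1560 mm tall, so the head is at 755 + 1560 = 2315 mm.


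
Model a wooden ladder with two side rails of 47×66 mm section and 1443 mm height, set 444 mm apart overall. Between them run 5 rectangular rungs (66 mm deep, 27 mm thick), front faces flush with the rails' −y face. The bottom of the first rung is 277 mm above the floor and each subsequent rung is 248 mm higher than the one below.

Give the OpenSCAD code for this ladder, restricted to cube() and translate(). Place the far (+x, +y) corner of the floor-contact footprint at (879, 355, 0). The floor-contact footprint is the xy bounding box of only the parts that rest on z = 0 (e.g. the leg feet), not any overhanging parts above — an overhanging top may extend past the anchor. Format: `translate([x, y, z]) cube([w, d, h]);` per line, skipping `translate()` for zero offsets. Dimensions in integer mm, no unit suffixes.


translate([435, 289, 0]) cube([47, 66, 1443]);
translate([832, 289, 0]) cube([47, 66, 1443]);
translate([482, 289, 277]) cube([350, 66, 27]);
translate([482, 289, 525]) cube([350, 66, 27]);
translate([482, 289, 773]) cube([350, 66, 27]);
translate([482, 289, 1021]) cube([350, 66, 27]);
translate([482, 289, 1269]) cube([350, 66, 27]);


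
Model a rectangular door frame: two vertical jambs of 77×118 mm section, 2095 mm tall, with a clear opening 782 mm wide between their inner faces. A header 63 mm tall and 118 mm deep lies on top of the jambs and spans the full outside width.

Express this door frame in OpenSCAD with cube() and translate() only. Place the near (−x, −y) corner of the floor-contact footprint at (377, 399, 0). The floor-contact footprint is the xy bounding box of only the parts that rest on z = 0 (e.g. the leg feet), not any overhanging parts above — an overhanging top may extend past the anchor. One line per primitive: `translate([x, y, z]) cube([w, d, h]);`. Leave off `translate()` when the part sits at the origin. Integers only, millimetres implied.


translate([377, 399, 0]) cube([77, 118, 2095]);
translate([1236, 399, 0]) cube([77, 118, 2095]);
translate([377, 399, 2095]) cube([936, 118, 63]);


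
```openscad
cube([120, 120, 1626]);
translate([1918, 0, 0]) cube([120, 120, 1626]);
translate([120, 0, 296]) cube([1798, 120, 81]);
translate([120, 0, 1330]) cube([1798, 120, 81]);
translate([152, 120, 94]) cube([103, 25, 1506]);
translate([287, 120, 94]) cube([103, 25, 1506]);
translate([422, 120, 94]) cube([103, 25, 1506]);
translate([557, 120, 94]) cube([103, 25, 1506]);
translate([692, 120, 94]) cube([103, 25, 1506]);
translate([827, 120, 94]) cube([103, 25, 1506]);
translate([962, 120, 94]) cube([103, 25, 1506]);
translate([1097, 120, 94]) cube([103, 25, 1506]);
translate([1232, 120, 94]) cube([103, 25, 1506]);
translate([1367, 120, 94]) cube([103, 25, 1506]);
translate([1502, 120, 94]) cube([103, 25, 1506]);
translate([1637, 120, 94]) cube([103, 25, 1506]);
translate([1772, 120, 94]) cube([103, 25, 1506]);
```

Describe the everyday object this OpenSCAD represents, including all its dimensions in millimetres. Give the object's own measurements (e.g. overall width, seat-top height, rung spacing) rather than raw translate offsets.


A fence section. Two 120×120 mm posts, 1626 mm tall, stand on the floor with a clear span of 1798 mm between their inner faces. Two horizontal rails of 120×81 mm section span the gap between the posts with their undersides at z = 296 mm and z = 1330 mm, flush with the posts' −y face. 13 pickets, each 103 mm wide, 25 mm thick and 1506 mm tall, are fixed to the +y face of the rails with their bottoms at z = 94 mm, spaced across the span with a 32 mm gap after the −x post and between neighbouring pickets, with 43 mm left before the +x post.


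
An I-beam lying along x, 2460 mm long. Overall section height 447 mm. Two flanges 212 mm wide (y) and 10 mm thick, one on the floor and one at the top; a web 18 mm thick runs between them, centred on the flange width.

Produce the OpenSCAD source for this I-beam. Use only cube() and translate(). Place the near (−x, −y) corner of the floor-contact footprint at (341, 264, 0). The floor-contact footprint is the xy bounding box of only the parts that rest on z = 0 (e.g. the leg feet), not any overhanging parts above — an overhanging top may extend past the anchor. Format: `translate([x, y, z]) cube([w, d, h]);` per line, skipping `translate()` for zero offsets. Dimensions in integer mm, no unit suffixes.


translate([341, 264, 0]) cube([2460, 212, 10]);
translate([341, 361, 10]) cube([2460, 18, 427]);
translate([341, 264, 437]) cube([2460, 212, 10]);


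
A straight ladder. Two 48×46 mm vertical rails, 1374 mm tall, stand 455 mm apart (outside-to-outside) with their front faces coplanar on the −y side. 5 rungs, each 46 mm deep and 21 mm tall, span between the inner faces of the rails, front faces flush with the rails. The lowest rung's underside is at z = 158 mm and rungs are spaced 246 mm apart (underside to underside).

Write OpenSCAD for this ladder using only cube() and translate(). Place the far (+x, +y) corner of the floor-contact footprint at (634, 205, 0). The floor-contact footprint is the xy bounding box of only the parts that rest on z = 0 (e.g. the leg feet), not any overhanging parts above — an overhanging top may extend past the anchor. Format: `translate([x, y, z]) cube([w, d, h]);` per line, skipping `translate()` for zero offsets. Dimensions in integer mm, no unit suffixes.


// rung span = 455 - 2*48 = 359
// rung[k] z = 158 + k*246
translate([179, 159, 0]) cube([48, 46, 1374]);
translate([586, 159, 0]) cube([48, 46, 1374]);
translate([227, 159, 158]) cube([359, 46, 21]);
translate([227, 159, 404]) cube([359, 46, 21]);
translate([227, 159, 650]) cube([359, 46, 21]);
translate([227, 159, 896]) cube([359, 46, 21]);
translate([227, 159, 1142]) cube([359, 46, 21]);


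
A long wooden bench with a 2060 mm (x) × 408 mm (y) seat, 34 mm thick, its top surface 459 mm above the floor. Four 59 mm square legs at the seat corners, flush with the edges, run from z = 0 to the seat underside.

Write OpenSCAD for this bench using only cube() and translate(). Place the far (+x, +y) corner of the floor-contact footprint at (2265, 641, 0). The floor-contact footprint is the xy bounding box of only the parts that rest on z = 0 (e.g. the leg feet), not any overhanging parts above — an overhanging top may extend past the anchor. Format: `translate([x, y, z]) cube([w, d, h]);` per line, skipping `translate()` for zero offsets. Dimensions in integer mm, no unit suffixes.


translate([205, 233, 425]) cube([2060, 408, 34]);
translate([205, 233, 0]) cube([59, 59, 425]);
translate([205, 582, 0]) cube([59, 59, 425]);
translate([2206, 233, 0]) cube([59, 59, 425]);
translate([2206, 582, 0]) cube([59, 59, 425]);


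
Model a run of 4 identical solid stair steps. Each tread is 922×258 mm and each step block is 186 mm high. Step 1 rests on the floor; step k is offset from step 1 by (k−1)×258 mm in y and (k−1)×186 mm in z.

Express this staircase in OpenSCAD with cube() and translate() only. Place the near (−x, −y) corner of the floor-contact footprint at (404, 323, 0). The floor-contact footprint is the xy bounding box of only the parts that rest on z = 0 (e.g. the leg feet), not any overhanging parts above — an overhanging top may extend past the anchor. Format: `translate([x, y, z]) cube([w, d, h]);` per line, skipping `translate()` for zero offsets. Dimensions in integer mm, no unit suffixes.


translate([404, 323, 0]) cube([922, 258, 186]);
translate([404, 581, 186]) cube([922, 258, 186]);
translate([404, 839, 372]) cube([922, 258, 186]);
translate([404, 1097, 558]) cube([922, 258, 186]);


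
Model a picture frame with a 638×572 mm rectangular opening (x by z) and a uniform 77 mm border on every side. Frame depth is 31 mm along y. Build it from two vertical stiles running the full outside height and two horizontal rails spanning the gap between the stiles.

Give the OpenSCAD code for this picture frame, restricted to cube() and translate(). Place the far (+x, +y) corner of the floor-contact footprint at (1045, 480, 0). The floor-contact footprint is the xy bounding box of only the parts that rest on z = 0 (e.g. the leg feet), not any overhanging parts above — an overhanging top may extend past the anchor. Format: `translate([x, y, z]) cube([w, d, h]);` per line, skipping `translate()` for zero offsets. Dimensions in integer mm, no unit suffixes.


translate([253, 449, 0]) cube([77, 31, 726]);
translate([968, 449, 0]) cube([77, 31, 726]);
translate([330, 449, 0]) cube([638, 31, 77]);
translate([330, 449, 649]) cube([638, 31, 77]);


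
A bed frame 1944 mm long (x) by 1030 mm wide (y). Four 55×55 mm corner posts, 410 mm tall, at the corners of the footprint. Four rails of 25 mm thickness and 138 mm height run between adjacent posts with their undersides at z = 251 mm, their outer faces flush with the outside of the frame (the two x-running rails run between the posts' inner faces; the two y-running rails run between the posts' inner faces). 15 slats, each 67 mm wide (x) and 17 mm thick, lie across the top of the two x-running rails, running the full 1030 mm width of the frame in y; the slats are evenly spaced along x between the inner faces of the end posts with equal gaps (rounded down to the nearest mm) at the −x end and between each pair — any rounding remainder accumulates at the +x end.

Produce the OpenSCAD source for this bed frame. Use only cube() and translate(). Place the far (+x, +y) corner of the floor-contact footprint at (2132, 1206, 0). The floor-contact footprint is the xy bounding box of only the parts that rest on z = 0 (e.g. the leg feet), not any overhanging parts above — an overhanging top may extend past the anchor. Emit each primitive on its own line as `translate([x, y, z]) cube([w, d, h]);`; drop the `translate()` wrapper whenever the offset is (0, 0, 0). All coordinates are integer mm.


translate([188, 176, 0]) cube([55, 55, 410]);
translate([188, 1151, 0]) cube([55, 55, 410]);
translate([2077, 176, 0]) cube([55, 55, 410]);
translate([2077, 1151, 0]) cube([55, 55, 410]);
translate([243, 176, 251]) cube([1834, 25, 138]);
translate([243, 1181, 251]) cube([1834, 25, 138]);
translate([188, 231, 251]) cube([25, 920, 138]);
translate([2107, 231, 251]) cube([25, 920, 138]);
translate([294, 176, 389]) cube([67, 1030, 17]);
translate([412, 176, 389]) cube([67, 1030, 17]);
translate([530, 176, 389]) cube([67, 1030, 17]);
translate([648, 176, 389]) cube([67, 1030, 17]);
translate([766, 176, 389]) cube([67, 1030, 17]);
translate([884, 176, 389]) cube([67, 1030, 17]);
translate([1002, 176, 389]) cube([67, 1030, 17]);
translate([1120, 176, 389]) cube([67, 1030, 17]);
translate([1238, 176, 389]) cube([67, 1030, 17]);
translate([1356, 176, 389]) cube([67, 1030, 17]);
translate([1474, 176, 389]) cube([67, 1030, 17]);
translate([1592, 176, 389]) cube([67, 1030, 17]);
translate([1710, 176, 389]) cube([67, 1030, 17]);
translate([1828, 176, 389]) cube([67, 1030, 17]);
translate([1946, 176, 389]) cube([67, 1030, 17]);


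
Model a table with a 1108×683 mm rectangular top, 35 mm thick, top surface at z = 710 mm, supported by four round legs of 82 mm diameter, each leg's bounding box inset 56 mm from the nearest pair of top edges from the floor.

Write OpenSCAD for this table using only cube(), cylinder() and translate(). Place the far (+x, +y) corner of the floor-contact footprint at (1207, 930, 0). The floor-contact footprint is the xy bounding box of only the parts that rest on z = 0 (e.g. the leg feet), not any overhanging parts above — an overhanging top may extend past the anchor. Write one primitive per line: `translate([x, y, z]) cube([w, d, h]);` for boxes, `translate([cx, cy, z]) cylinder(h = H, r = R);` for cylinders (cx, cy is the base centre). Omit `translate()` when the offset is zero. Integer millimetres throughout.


translate([155, 303, 675]) cube([1108, 683, 35]);
translate([252, 400, 0]) cylinder(h = 675, r = 41);
translate([1166, 400, 0]) cylinder(h = 675, r = 41);
translate([252, 889, 0]) cylinder(h = 675, r = 41);
translate([1166, 889, 0]) cylinder(h = 675, r = 41);


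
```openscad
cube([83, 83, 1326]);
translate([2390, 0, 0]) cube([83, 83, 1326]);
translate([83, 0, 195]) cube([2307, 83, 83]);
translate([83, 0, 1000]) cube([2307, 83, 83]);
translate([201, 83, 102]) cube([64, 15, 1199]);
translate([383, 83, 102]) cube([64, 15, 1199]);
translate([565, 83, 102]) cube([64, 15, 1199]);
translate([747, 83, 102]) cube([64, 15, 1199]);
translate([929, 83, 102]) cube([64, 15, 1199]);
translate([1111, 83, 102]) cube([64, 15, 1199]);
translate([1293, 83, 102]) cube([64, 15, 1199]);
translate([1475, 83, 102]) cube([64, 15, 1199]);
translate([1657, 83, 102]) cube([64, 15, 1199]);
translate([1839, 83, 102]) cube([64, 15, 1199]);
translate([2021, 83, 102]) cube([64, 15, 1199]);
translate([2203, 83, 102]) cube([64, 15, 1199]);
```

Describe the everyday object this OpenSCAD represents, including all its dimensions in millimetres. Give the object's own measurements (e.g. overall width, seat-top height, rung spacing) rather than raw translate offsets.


A fence section. Two 83×83 mm posts, 1326 mm tall, stand on the floor with a clear span of 2307 mm between their inner faces. Two horizontal rails of 83×83 mm section span the gap between the posts with their undersides at z = 195 mm and z = 1000 mm, flush with the posts' −y face. 12 pickets, each 64 mm wide, 15 mm thick and 1199 mm tall, are fixed to the +y face of the rails with their bottoms at z = 102 mm, spaced across the span with a 118 mm gap after the −x post and between neighbouring pickets, with 123 mm left before the +x post.


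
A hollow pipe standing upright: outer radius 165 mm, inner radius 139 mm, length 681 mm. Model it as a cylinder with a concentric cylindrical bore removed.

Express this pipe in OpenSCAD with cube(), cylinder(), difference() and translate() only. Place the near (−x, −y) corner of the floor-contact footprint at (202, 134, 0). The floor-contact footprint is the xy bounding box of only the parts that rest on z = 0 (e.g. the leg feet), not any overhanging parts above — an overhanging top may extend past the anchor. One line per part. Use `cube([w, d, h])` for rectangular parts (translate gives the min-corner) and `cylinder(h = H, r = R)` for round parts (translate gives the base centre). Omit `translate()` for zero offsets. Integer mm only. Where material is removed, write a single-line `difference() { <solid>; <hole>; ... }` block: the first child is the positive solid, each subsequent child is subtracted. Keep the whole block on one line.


difference() { translate([367, 299, 0]) cylinder(h = 681, r = 165); translate([367, 299, 0]) cylinder(h = 681, r = 139); }


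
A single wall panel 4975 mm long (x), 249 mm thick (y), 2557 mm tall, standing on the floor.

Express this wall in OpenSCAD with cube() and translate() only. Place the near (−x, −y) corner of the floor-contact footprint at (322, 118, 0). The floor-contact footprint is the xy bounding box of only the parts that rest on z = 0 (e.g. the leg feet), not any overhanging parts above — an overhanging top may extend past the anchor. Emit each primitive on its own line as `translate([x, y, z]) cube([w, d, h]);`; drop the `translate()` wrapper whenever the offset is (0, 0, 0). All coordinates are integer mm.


translate([322, 118, 0]) cube([4975, 249, 2557]);


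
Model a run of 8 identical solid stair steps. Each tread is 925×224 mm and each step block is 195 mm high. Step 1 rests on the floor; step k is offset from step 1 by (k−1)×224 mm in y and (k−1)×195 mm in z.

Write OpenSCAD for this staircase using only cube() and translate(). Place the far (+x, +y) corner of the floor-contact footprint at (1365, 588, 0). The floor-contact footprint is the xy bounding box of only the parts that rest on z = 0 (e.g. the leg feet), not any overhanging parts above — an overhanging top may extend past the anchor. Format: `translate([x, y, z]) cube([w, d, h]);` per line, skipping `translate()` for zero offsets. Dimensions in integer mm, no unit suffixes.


translate([440, 364, 0]) cube([925, 224, 195]);
translate([440, 588, 195]) cube([925, 224, 195]);
translate([440, 812, 390]) cube([925, 224, 195]);
translate([440, 1036, 585]) cube([925, 224, 195]);
translate([440, 1260, 780]) cube([925, 224, 195]);
translate([440, 1484, 975]) cube([925, 224, 195]);
translate([440, 1708, 1170]) cube([925, 224, 195]);
translate([440, 1932, 1365]) cube([925, 224, 195]);


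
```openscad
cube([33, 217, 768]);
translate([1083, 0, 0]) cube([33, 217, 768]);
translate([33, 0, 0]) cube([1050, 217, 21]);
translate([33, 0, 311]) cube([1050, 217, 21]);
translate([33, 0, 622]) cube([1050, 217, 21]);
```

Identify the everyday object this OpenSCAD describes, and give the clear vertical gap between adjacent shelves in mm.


A bookshelf. The clear shelf gap is 290 mm.

Two tall side panels with 3 horizontal boards between them — a bookshelf. The first two shelf undersides are at z = 0 and z = 311; with shelf thickness 21, the clear gap is 311 − 0 − 21 = 290 mm.


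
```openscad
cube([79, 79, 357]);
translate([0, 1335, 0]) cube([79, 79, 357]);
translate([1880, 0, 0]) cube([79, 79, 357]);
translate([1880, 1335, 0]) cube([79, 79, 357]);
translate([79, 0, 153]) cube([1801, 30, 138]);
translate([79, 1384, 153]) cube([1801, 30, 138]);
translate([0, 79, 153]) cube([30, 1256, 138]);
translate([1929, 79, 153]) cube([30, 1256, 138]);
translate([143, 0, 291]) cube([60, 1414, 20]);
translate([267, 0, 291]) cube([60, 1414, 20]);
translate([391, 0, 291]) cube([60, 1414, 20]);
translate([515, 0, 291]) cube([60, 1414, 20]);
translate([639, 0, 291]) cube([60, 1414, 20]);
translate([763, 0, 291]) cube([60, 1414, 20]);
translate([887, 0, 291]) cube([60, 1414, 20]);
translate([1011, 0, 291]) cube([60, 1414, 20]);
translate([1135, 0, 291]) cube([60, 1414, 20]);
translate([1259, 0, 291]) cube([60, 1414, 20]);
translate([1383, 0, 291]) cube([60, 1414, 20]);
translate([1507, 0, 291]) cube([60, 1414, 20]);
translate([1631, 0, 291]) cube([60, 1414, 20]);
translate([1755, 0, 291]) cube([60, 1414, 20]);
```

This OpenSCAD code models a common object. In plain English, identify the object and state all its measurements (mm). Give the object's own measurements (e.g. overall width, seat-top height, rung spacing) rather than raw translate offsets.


A bed frame 1959 mm long (x) by 1414 mm wide (y). Four 79×79 mm corner posts, 357 mm tall, at the corners of the footprint. Four rails of 30 mm thickness and 138 mm height run between adjacent posts with their undersides at z = 153 mm, their outer faces flush with the outside of the frame (the two x-running rails run between the posts' inner faces; the two y-running rails run between the posts' inner faces). 14 slats, each 60 mm wide (x) and 20 mm thick, lie across the top of the two x-running rails, running the full 1414 mm width of the frame in y; along x they sit between the end posts with a 64 mm gap after the −x posts and between neighbouring slats, leaving 65 mm before the +x posts.


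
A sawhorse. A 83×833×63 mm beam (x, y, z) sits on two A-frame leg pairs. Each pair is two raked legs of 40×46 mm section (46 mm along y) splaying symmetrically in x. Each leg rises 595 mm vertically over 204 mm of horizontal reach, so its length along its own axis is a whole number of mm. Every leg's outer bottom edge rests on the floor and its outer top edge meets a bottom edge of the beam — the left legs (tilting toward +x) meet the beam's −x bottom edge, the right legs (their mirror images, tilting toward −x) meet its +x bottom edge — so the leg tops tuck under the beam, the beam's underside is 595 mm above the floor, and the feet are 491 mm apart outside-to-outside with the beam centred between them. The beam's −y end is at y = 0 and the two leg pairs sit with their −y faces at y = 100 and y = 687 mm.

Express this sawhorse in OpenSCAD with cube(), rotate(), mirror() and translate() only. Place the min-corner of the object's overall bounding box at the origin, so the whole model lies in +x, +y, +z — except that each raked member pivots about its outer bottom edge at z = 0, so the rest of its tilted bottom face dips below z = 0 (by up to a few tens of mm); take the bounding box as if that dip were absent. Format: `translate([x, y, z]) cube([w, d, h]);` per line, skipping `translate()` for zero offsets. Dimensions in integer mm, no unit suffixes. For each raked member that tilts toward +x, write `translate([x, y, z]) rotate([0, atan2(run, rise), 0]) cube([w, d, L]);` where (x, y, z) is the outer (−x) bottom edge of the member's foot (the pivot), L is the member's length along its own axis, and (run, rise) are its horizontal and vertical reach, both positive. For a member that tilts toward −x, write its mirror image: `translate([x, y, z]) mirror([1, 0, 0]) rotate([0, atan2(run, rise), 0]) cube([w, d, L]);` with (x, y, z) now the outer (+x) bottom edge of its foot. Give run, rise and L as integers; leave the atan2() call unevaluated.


// leg length = √(204² + 595²) = 629
// right-leg outer foot x = 2·204 + 83 = 491
// beam min-corner = (204, 0, 595)
translate([204, 0, 595]) cube([83, 833, 63]);
translate([0, 100, 0]) rotate([0, atan2(204, 595), 0]) cube([40, 46, 629]);
translate([491, 100, 0]) mirror([1, 0, 0]) rotate([0, atan2(204, 595), 0]) cube([40, 46, 629]);
translate([0, 687, 0]) rotate([0, atan2(204, 595), 0]) cube([40, 46, 629]);
translate([491, 687, 0]) mirror([1, 0, 0]) rotate([0, atan2(204, 595), 0]) cube([40, 46, 629]);


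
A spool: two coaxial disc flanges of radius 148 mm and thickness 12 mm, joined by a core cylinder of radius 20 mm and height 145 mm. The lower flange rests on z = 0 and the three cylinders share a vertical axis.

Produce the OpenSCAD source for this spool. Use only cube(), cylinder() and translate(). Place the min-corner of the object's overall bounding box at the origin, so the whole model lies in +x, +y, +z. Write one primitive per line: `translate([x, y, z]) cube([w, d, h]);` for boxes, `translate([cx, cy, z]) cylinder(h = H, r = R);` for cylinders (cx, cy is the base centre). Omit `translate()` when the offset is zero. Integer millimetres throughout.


translate([148, 148, 0]) cylinder(h = 12, r = 148);
translate([148, 148, 12]) cylinder(h = 145, r = 20);
translate([148, 148, 157]) cylinder(h = 12, r = 148);
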